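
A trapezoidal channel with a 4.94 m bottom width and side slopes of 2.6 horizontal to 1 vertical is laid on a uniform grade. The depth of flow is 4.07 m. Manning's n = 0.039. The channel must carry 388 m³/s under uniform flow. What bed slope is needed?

S = 0.019

With bottom width b = 4.94 m and side slope z = 2.6: A = (b + zy)y = (4.94 + 2.6×4.07)×4.07 = 63.17 m²; P = b + 2y√(1+z²) = 4.94 + 2×4.07×2.786 = 27.62 m.
Hydraulic radius R = A/P = 63.17/27.62 = 2.288 m.
From Manning's equation, S = [nQ / (1 A R^(2/3))]² = [0.039 × 388 / (1 × 63.17 × 2.288^(2/3))]² = 0.019.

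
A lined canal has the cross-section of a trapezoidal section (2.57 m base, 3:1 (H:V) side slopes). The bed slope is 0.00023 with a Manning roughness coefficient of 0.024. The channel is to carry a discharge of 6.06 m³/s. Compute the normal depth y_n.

Manning's equation rearranged: A R^(2/3) = nQ / (1·√S) = 0.024 × 6.06 / (√0.00023) = 9.59.
At y = 1.09 m: A R^(2/3) = 4.887 — short.
At y = 1.49 m: A R^(2/3) = 9.593 — matches.

y_n = 1.49 m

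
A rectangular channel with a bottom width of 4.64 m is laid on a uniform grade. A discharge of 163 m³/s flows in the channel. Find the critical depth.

y_c = 5.01 m

For a rectangular channel, critical depth y_c = (q²/g)^(1/3) where q = Q/b = 163/4.64 = 35.13 m²/s.
So y_c = (35.13²/9.81)^(1/3) = 5.01 m.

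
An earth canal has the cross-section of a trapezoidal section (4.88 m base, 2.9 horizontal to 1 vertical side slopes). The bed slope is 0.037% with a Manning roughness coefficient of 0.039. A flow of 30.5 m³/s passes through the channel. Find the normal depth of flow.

y_n = 3.06 m

Manning's equation rearranged: A R^(2/3) = nQ / (1·√S) = 0.039 × 30.5 / (√0.00037) = 61.84.
Trying y = 2.6 m: A R^(2/3) = 43.25 — too small.
Trying y = 3.73 m: A R^(2/3) = 96.28 — too large.
Trying y = 3.06 m: A R^(2/3) = 61.8 — close enough.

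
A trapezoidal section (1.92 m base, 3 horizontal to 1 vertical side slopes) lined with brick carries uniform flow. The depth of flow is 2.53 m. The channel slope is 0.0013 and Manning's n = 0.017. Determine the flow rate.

With bottom width b = 1.92 m and side slope z = 3: A = (b + zy)y = (1.92 + 3×2.53)×2.53 = 24.06 m²; P = b + 2y√(1+z²) = 1.92 + 2×2.53×3.162 = 17.92 m.
Hydraulic radius R = A/P = 24.06/17.92 = 1.343 m.
Manning's equation: Q = (1/n) A R^(2/3) S^(1/2) = (1/0.017) × 24.06 × 1.343^(2/3) × 0.0013^(1/2) = 62.1 m³/s.

Q = 62.1 m³/s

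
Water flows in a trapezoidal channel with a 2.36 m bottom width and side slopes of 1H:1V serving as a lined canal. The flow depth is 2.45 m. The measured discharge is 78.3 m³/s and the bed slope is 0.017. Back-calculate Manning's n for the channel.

With bottom width b = 2.36 m and side slope z = 1: A = (b + zy)y = (2.36 + 1×2.45)×2.45 = 11.78 m²; P = b + 2y√(1+z²) = 2.36 + 2×2.45×1.414 = 9.29 m.
Hydraulic radius R = A/P = 11.78/9.29 = 1.269 m.
Rearranging Manning's equation: n = (1/Q) A R^(2/3) S^(1/2) = (1/78.3) × 11.78 × 1.269^(2/3) × √0.017 = 0.023.

n = 0.023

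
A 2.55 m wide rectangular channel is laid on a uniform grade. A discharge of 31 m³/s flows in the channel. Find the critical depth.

For a rectangular channel, critical depth y_c = (q²/g)^(1/3) where q = Q/b = 31/2.55 = 12.16 m²/s.
So y_c = (12.16²/9.81)^(1/3) = 2.47 m.

y_c = 2.47 m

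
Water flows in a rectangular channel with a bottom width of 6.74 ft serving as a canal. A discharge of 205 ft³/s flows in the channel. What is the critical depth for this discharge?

y_c = 3.06 ft

For a rectangular channel, critical depth y_c = (q²/g)^(1/3) where q = Q/b = 205/6.74 = 30.42 ft²/s.
So y_c = (30.42²/32.2)^(1/3) = 3.06 ft.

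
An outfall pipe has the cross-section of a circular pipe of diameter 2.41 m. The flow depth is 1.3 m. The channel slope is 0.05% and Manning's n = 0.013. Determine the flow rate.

Q = 3.18 m³/s

For a circular section of diameter D = 2.41 m at depth y = 1.3 m, the central angle is θ = 2 arccos(1 − 2y/D) = 3.299 rad. Then A = (D²/8)(θ − sin θ) = 2.51 m² and P = Dθ/2 = 3.976 m.
Hydraulic radius R = A/P = 2.51/3.976 = 0.6312 m.
Manning's equation: Q = (1/n) A R^(2/3) S^(1/2) = (1/0.013) × 2.51 × 0.6312^(2/3) × 0.0005^(1/2) = 3.18 m³/s.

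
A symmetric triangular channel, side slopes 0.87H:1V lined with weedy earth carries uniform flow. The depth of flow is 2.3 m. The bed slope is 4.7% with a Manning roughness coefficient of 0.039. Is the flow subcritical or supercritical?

supercritical

For a triangular section with side slope z = 0.87: A = zy² = 0.87×2.3² = 4.602 m²; P = 2y√(1+z²) = 2×2.3×1.325 = 6.097 m.
Hydraulic radius R = A/P = 4.602/6.097 = 0.7548 m.
V = (1/n) R^(2/3) √S = (1/0.039) × 0.7548^(2/3) × √0.047 = 4.608 m/s. Hydraulic depth D_h = A/T = 4.602/4.002 = 1.15 m.
Froude number Fr = V/√(g·D_h) = 4.608/√(9.81×1.15) = 1.37, which is greater than 1, so the flow is supercritical.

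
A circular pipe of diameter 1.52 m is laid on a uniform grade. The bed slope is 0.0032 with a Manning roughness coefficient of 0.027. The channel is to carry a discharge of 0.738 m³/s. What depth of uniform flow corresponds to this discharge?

Manning's equation rearranged: A R^(2/3) = nQ / (1·√S) = 0.027 × 0.738 / (√0.0032) = 0.3522.
Trying y = 0.693 m: A R^(2/3) = 0.4058 — over.
Trying y = 0.569 m: A R^(2/3) = 0.2839 — short.
Trying y = 0.64 m: A R^(2/3) = 0.3521 — close enough.

y_n = 0.64 m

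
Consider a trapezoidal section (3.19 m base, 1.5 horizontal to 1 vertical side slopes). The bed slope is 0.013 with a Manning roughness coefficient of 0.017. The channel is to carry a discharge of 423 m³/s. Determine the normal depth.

y_n = 4.09 m

Manning's equation rearranged: A R^(2/3) = nQ / (1·√S) = 0.017 × 423 / (√0.013) = 63.07.
At y = 3.59 m: A R^(2/3) = 47.36 — low.
At y = 4.09 m: A R^(2/3) = 63.07 — close enough.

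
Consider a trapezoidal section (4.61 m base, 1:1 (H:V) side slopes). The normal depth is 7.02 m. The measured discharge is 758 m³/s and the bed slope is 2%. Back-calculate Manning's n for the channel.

n = 0.034

With bottom width b = 4.61 m and side slope z = 1: A = (b + zy)y = (4.61 + 1×7.02)×7.02 = 81.64 m²; P = b + 2y√(1+z²) = 4.61 + 2×7.02×1.414 = 24.47 m.
Hydraulic radius R = A/P = 81.64/24.47 = 3.337 m.
Rearranging Manning's equation: n = (1/Q) A R^(2/3) S^(1/2) = (1/758) × 81.64 × 3.337^(2/3) × √0.02 = 0.034.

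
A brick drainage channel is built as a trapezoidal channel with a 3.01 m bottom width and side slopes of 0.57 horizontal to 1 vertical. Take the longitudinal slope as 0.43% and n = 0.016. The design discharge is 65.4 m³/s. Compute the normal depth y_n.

Manning's equation rearranged: A R^(2/3) = nQ / (1·√S) = 0.016 × 65.4 / (√0.0043) = 15.96.
Trying y = 2 m: A R^(2/3) = 8.791 — too small.
Trying y = 3.06 m: A R^(2/3) = 18.61 — too large.
Trying y = 2.81 m: A R^(2/3) = 15.96 — ≈ 15.96.

y_n = 2.81 m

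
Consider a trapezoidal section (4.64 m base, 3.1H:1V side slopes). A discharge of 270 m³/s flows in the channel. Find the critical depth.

y_c = 3.67 m

At critical depth, Q² T / (g A³) = 1, i.e. A³/T = Q²/g = 270²/9.81 = 7431.
Trying y = 2.99 m: A³/T = 3103 — low.
Trying y = 3.99 m: A³/T = 10640 — high.
Trying y = 3.67 m: A³/T = 7415 — close enough.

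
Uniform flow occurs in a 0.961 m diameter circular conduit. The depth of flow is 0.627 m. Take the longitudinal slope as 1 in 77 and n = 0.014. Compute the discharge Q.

Q = 1.74 m³/s

For a circular section of diameter D = 0.961 m at depth y = 0.627 m, the central angle is θ = 2 arccos(1 − 2y/D) = 3.761 rad. Then A = (D²/8)(θ − sin θ) = 0.5012 m² and P = Dθ/2 = 1.807 m.
Hydraulic radius R = A/P = 0.5012/1.807 = 0.2773 m.
Manning's equation: Q = (1/n) A R^(2/3) S^(1/2) = (1/0.014) × 0.5012 × 0.2773^(2/3) × 0.01299^(1/2) = 1.74 m³/s.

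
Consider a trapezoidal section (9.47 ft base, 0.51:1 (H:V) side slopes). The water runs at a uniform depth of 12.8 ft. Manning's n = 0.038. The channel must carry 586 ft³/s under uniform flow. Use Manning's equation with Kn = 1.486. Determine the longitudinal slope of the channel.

With bottom width b = 9.47 ft and side slope z = 0.51: A = (b + zy)y = (9.47 + 0.51×12.8)×12.8 = 204.8 ft²; P = b + 2y√(1+z²) = 9.47 + 2×12.8×1.123 = 38.21 ft.
Hydraulic radius R = A/P = 204.8/38.21 = 5.36 ft.
From Manning's equation, S = [nQ / (1.486 A R^(2/3))]² = [0.038 × 586 / (1.486 × 204.8 × 5.36^(2/3))]² = 0.000571.

S = 0.000571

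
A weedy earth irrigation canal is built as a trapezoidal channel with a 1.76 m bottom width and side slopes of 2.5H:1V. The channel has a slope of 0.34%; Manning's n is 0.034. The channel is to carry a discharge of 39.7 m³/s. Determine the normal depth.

Manning's equation rearranged: A R^(2/3) = nQ / (1·√S) = 0.034 × 39.7 / (√0.0034) = 23.15.
Trying y = 1.78 m: A R^(2/3) = 10.86 — low.
Trying y = 3.13 m: A R^(2/3) = 41.24 — high.
Trying y = 2.46 m: A R^(2/3) = 23.14 — matches.

y_n = 2.46 m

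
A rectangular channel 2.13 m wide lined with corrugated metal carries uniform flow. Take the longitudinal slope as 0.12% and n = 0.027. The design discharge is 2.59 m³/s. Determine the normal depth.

y_n = 1.34 m

Manning's equation rearranged: A R^(2/3) = nQ / (1·√S) = 0.027 × 2.59 / (√0.0012) = 2.019.
Trying y = 1.14 m: A R^(2/3) = 1.631 — short.
Trying y = 1.45 m: A R^(2/3) = 2.231 — over.
Trying y = 1.34 m: A R^(2/3) = 2.015 — ≈ 2.019.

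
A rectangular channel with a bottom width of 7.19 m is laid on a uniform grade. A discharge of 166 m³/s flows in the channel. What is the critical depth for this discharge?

y_c = 3.79 m

For a rectangular channel, critical depth y_c = (q²/g)^(1/3) where q = Q/b = 166/7.19 = 23.09 m²/s.
So y_c = (23.09²/9.81)^(1/3) = 3.79 m.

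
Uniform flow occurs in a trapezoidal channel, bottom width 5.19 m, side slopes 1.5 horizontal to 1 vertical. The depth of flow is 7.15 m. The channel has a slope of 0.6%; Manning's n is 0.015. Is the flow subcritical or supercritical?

With bottom width b = 5.19 m and side slope z = 1.5: A = (b + zy)y = (5.19 + 1.5×7.15)×7.15 = 113.8 m²; P = b + 2y√(1+z²) = 5.19 + 2×7.15×1.803 = 30.97 m.
Hydraulic radius R = A/P = 113.8/30.97 = 3.674 m.
V = (1/n) R^(2/3) √S = (1/0.015) × 3.674^(2/3) × √0.006 = 12.3 m/s. Hydraulic depth D_h = A/T = 113.8/26.64 = 4.271 m.
Froude number Fr = V/√(g·D_h) = 12.3/√(9.81×4.271) = 1.9, which is greater than 1, so the flow is supercritical.

supercritical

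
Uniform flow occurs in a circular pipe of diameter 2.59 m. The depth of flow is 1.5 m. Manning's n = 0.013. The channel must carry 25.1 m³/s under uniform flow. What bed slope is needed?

For a circular section of diameter D = 2.59 m at depth y = 1.5 m, the central angle is θ = 2 arccos(1 − 2y/D) = 3.46 rad. Then A = (D²/8)(θ − sin θ) = 3.163 m² and P = Dθ/2 = 4.48 m.
Hydraulic radius R = A/P = 3.163/4.48 = 0.706 m.
From Manning's equation, S = [nQ / (1 A R^(2/3))]² = [0.013 × 25.1 / (1 × 3.163 × 0.706^(2/3))]² = 0.0169.

S = 0.0169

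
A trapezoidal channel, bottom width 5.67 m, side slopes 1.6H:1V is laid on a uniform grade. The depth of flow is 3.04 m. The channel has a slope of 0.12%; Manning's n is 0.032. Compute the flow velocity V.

With bottom width b = 5.67 m and side slope z = 1.6: A = (b + zy)y = (5.67 + 1.6×3.04)×3.04 = 32.02 m²; P = b + 2y√(1+z²) = 5.67 + 2×3.04×1.887 = 17.14 m.
Hydraulic radius R = A/P = 32.02/17.14 = 1.868 m.
From Manning's equation, V = (1/n) R^(2/3) S^(1/2) = (1/0.032) × 1.868^(2/3) × 0.0012^(1/2) = 1.64 m/s.

V = 1.64 m/s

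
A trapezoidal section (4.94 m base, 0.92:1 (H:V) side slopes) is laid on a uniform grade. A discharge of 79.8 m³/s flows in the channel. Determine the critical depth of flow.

y_c = 2.53 m

At critical depth, Q² T / (g A³) = 1, i.e. A³/T = Q²/g = 79.8²/9.81 = 649.1.
Trying y = 2.9 m: A³/T = 1045 — too large.
Trying y = 1.91 m: A³/T = 247.6 — too small.
Trying y = 2.53 m: A³/T = 647.9 — matches.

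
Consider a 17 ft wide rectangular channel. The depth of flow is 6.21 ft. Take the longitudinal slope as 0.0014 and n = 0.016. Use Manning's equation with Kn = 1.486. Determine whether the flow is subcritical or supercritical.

subcritical

Flow area A = b·y = 17 × 6.21 = 105.6 ft². Wetted perimeter P = b + 2y = 17 + 2×6.21 = 29.42 ft.
Hydraulic radius R = A/P = 105.6/29.42 = 3.588 ft.
V = (1.486/n) R^(2/3) √S = (1.486/0.016) × 3.588^(2/3) × √0.0014 = 8.145 ft/s. Hydraulic depth D_h = A/T = 105.6/17 = 6.21 ft.
Froude number Fr = V/√(g·D_h) = 8.145/√(32.2×6.21) = 0.576, which is less than 1, so the flow is subcritical.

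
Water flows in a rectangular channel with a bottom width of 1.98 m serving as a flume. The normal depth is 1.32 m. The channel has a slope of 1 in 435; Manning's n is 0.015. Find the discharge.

Q = 5.71 m³/s

Flow area A = b·y = 1.98 × 1.32 = 2.614 m². Wetted perimeter P = b + 2y = 1.98 + 2×1.32 = 4.62 m.
Hydraulic radius R = A/P = 2.614/4.62 = 0.5657 m.
Manning's equation: Q = (1/n) A R^(2/3) S^(1/2) = (1/0.015) × 2.614 × 0.5657^(2/3) × 0.002299^(1/2) = 5.71 m³/s.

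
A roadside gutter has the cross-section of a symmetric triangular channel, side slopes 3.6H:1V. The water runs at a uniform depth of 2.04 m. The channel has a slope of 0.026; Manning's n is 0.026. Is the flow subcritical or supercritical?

supercritical

For a triangular section with side slope z = 3.6: A = zy² = 3.6×2.04² = 14.98 m²; P = 2y√(1+z²) = 2×2.04×3.736 = 15.24 m.
Hydraulic radius R = A/P = 14.98/15.24 = 0.9828 m.
V = (1/n) R^(2/3) √S = (1/0.026) × 0.9828^(2/3) × √0.026 = 6.13 m/s. Hydraulic depth D_h = A/T = 14.98/14.69 = 1.02 m.
Froude number Fr = V/√(g·D_h) = 6.13/√(9.81×1.02) = 1.94, which is greater than 1, so the flow is supercritical.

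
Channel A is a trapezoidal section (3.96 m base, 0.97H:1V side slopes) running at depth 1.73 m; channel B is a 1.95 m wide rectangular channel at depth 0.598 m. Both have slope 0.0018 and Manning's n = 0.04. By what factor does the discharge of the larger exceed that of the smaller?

Channel A: With bottom width b = 3.96 m and side slope z = 0.97: A = (b + zy)y = (3.96 + 0.97×1.73)×1.73 = 9.754 m²; P = b + 2y√(1+z²) = 3.96 + 2×1.73×1.393 = 8.78 m. Hydraulic radius R = A/P = 9.754/8.78 = 1.111 m. Q_A = (1/0.04)·9.754·1.111^(2/3)·√0.0018 = 11.1 m³/s.
Channel B: Flow area A = b·y = 1.95 × 0.598 = 1.166 m². Wetted perimeter P = b + 2y = 1.95 + 2×0.598 = 3.146 m. Hydraulic radius R = A/P = 1.166/3.146 = 0.3707 m. Q_B = (1/0.04)·1.166·0.3707^(2/3)·√0.0018 = 0.6382 m³/s.
The larger discharge is 11.1 m³/s and the smaller is 0.6382 m³/s; the ratio is 17.4.

17.4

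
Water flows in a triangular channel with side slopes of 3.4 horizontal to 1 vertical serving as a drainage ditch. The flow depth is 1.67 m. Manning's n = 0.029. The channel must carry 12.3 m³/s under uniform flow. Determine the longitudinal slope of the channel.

S = 0.0019

For a triangular section with side slope z = 3.4: A = zy² = 3.4×1.67² = 9.482 m²; P = 2y√(1+z²) = 2×1.67×3.544 = 11.84 m.
Hydraulic radius R = A/P = 9.482/11.84 = 0.8011 m.
From Manning's equation, S = [nQ / (1 A R^(2/3))]² = [0.029 × 12.3 / (1 × 9.482 × 0.8011^(2/3))]² = 0.0019.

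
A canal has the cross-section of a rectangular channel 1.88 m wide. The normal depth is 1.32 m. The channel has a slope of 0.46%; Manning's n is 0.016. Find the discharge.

Flow area A = b·y = 1.88 × 1.32 = 2.482 m². Wetted perimeter P = b + 2y = 1.88 + 2×1.32 = 4.52 m.
Hydraulic radius R = A/P = 2.482/4.52 = 0.549 m.
Manning's equation: Q = (1/n) A R^(2/3) S^(1/2) = (1/0.016) × 2.482 × 0.549^(2/3) × 0.0046^(1/2) = 7.05 m³/s.

Q = 7.05 m³/s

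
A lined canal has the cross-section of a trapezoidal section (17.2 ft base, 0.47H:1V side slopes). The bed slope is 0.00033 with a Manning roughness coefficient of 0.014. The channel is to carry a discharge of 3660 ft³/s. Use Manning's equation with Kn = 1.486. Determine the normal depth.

Manning's equation rearranged: A R^(2/3) = nQ / (1.486·√S) = 0.014 × 3660 / (1.486 × √0.00033) = 1898.
Trying y = 15.7 ft: A R^(2/3) = 1470 — too small.
Trying y = 20.5 ft: A R^(2/3) = 2345 — too large.
Trying y = 18.2 ft: A R^(2/3) = 1900 — close enough.

y_n = 18.2 ft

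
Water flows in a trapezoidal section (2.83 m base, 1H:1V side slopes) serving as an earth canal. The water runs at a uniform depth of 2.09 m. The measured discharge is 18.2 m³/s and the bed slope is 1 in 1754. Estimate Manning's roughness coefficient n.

With bottom width b = 2.83 m and side slope z = 1: A = (b + zy)y = (2.83 + 1×2.09)×2.09 = 10.28 m²; P = b + 2y√(1+z²) = 2.83 + 2×2.09×1.414 = 8.741 m.
Hydraulic radius R = A/P = 10.28/8.741 = 1.176 m.
Rearranging Manning's equation: n = (1/Q) A R^(2/3) S^(1/2) = (1/18.2) × 10.28 × 1.176^(2/3) × √0.0005701 = 0.015.

n = 0.015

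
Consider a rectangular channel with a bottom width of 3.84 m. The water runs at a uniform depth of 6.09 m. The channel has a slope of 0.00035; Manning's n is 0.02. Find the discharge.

Q = 28.1 m³/s

Flow area A = b·y = 3.84 × 6.09 = 23.39 m². Wetted perimeter P = b + 2y = 3.84 + 2×6.09 = 16.02 m.
Hydraulic radius R = A/P = 23.39/16.02 = 1.46 m.
Manning's equation: Q = (1/n) A R^(2/3) S^(1/2) = (1/0.02) × 23.39 × 1.46^(2/3) × 0.00035^(1/2) = 28.1 m³/s.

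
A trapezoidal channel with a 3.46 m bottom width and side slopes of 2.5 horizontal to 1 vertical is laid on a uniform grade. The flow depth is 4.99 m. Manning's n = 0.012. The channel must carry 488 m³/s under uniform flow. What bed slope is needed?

S = 0.0015

With bottom width b = 3.46 m and side slope z = 2.5: A = (b + zy)y = (3.46 + 2.5×4.99)×4.99 = 79.52 m²; P = b + 2y√(1+z²) = 3.46 + 2×4.99×2.693 = 30.33 m.
Hydraulic radius R = A/P = 79.52/30.33 = 2.622 m.
From Manning's equation, S = [nQ / (1 A R^(2/3))]² = [0.012 × 488 / (1 × 79.52 × 2.622^(2/3))]² = 0.0015.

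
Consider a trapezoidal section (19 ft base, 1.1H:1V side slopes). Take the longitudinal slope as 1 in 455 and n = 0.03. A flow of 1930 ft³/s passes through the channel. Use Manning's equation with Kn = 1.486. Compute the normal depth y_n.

Manning's equation rearranged: A R^(2/3) = nQ / (1.486·√S) = 0.03 × 1930 / (1.486 × √0.002198) = 831.1.
Try y = 10.1 ft: A R^(2/3) = 1027 — too large.
Try y = 6.4 ft: A R^(2/3) = 446.3 — too small.
Try y = 9.02 ft: A R^(2/3) = 831.8 — ≈ 831.1.

y_n = 9.02 ft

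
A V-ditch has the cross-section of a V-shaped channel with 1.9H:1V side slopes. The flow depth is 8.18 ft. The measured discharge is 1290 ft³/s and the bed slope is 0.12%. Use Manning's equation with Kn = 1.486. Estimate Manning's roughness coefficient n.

n = 0.012

For a triangular section with side slope z = 1.9: A = zy² = 1.9×8.18² = 127.1 ft²; P = 2y√(1+z²) = 2×8.18×2.147 = 35.13 ft.
Hydraulic radius R = A/P = 127.1/35.13 = 3.619 ft.
Rearranging Manning's equation: n = (1.486/Q) A R^(2/3) S^(1/2) = (1.486/1290) × 127.1 × 3.619^(2/3) × √0.0012 = 0.012.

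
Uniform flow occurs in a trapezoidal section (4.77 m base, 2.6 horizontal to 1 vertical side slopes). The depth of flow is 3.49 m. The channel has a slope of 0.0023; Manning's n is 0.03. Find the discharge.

With bottom width b = 4.77 m and side slope z = 2.6: A = (b + zy)y = (4.77 + 2.6×3.49)×3.49 = 48.32 m²; P = b + 2y√(1+z²) = 4.77 + 2×3.49×2.786 = 24.21 m.
Hydraulic radius R = A/P = 48.32/24.21 = 1.995 m.
Manning's equation: Q = (1/n) A R^(2/3) S^(1/2) = (1/0.03) × 48.32 × 1.995^(2/3) × 0.0023^(1/2) = 122 m³/s.

Q = 122 m³/s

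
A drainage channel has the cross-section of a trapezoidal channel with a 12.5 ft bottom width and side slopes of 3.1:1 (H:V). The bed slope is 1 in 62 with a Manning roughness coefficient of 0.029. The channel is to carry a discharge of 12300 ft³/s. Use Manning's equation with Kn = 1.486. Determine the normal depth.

Manning's equation rearranged: A R^(2/3) = nQ / (1.486·√S) = 0.029 × 12300 / (1.486 × √0.01613) = 1890.
Trying y = 13.3 ft: A R^(2/3) = 2666 — high.
Trying y = 8.64 ft: A R^(2/3) = 983.7 — low.
Trying y = 11.5 ft: A R^(2/3) = 1896 — ≈ 1890.

y_n = 11.5 ft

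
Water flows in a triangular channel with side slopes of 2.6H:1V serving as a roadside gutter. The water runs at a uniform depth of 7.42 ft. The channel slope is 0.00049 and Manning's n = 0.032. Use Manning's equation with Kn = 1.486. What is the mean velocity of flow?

V = 2.35 ft/s

For a triangular section with side slope z = 2.6: A = zy² = 2.6×7.42² = 143.1 ft²; P = 2y√(1+z²) = 2×7.42×2.786 = 41.34 ft.
Hydraulic radius R = A/P = 143.1/41.34 = 3.463 ft.
From Manning's equation, V = (1.486/n) R^(2/3) S^(1/2) = (1.486/0.032) × 3.463^(2/3) × 0.00049^(1/2) = 2.35 ft/s.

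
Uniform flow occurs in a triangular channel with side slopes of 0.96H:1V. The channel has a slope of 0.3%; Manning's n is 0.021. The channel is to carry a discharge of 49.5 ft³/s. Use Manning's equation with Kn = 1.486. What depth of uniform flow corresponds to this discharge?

Manning's equation rearranged: A R^(2/3) = nQ / (1.486·√S) = 0.021 × 49.5 / (1.486 × √0.003) = 12.77.
At y = 4.03 ft: A R^(2/3) = 19.47 — over.
At y = 2.44 ft: A R^(2/3) = 5.108 — short.
At y = 3.44 ft: A R^(2/3) = 12.77 — ≈ 12.77.

y_n = 3.44 ft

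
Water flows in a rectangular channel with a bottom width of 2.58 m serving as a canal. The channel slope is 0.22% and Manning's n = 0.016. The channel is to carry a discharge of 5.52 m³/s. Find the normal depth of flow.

y_n = 1.05 m

Manning's equation rearranged: A R^(2/3) = nQ / (1·√S) = 0.016 × 5.52 / (√0.0022) = 1.883.
Try y = 0.879 m: A R^(2/3) = 1.472 — low.
Try y = 1.23 m: A R^(2/3) = 2.331 — high.
Try y = 1.05 m: A R^(2/3) = 1.882 — ≈ 1.883.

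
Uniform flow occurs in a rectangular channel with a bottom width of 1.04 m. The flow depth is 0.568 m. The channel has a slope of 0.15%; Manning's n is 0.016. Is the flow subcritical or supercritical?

Flow area A = b·y = 1.04 × 0.568 = 0.5907 m². Wetted perimeter P = b + 2y = 1.04 + 2×0.568 = 2.176 m.
Hydraulic radius R = A/P = 0.5907/2.176 = 0.2715 m.
V = (1/n) R^(2/3) √S = (1/0.016) × 0.2715^(2/3) × √0.0015 = 1.015 m/s. Hydraulic depth D_h = A/T = 0.5907/1.04 = 0.568 m.
Froude number Fr = V/√(g·D_h) = 1.015/√(9.81×0.568) = 0.43, which is less than 1, so the flow is subcritical.

subcritical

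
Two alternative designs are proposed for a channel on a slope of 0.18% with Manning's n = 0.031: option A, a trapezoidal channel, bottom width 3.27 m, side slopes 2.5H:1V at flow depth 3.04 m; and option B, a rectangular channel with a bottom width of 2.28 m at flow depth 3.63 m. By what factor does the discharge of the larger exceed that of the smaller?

6.21

Channel A: With bottom width b = 3.27 m and side slope z = 2.5: A = (b + zy)y = (3.27 + 2.5×3.04)×3.04 = 33.04 m²; P = b + 2y√(1+z²) = 3.27 + 2×3.04×2.693 = 19.64 m. Hydraulic radius R = A/P = 33.04/19.64 = 1.682 m. Q_A = (1/0.031)·33.04·1.682^(2/3)·√0.0018 = 63.97 m³/s.
Channel B: Flow area A = b·y = 2.28 × 3.63 = 8.276 m². Wetted perimeter P = b + 2y = 2.28 + 2×3.63 = 9.54 m. Hydraulic radius R = A/P = 8.276/9.54 = 0.8675 m. Q_B = (1/0.031)·8.276·0.8675^(2/3)·√0.0018 = 10.3 m³/s.
The larger discharge is 63.97 m³/s and the smaller is 10.3 m³/s; the ratio is 6.21.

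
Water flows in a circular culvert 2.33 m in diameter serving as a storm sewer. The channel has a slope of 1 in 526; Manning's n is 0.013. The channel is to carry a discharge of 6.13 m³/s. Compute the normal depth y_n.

Manning's equation rearranged: A R^(2/3) = nQ / (1·√S) = 0.013 × 6.13 / (√0.001901) = 1.828.
Try y = 1.63 m: A R^(2/3) = 2.488 — over.
Try y = 0.965 m: A R^(2/3) = 1.068 — short.
Try y = 1.32 m: A R^(2/3) = 1.827 — matches.

y_n = 1.32 m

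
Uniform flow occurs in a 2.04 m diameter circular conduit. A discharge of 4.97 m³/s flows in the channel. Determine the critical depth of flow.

y_c = 1.06 m

At critical depth, Q² T / (g A³) = 1, i.e. A³/T = Q²/g = 4.97²/9.81 = 2.518.
Trying y = 1.17 m: A³/T = 3.614 — high.
Trying y = 0.808 m: A³/T = 0.8766 — low.
Trying y = 1.06 m: A³/T = 2.478 — close enough.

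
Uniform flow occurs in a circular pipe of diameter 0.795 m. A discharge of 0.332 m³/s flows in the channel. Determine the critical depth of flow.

At critical depth, Q² T / (g A³) = 1, i.e. A³/T = Q²/g = 0.332²/9.81 = 0.01124.
At y = 0.295 m: A³/T = 0.006131 — low.
At y = 0.379 m: A³/T = 0.01603 — high.
At y = 0.345 m: A³/T = 0.01119 — close enough.

y_c = 0.345 m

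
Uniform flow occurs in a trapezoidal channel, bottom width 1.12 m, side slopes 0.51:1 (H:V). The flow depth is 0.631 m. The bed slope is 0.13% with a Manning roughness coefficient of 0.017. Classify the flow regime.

With bottom width b = 1.12 m and side slope z = 0.51: A = (b + zy)y = (1.12 + 0.51×0.631)×0.631 = 0.9098 m²; P = b + 2y√(1+z²) = 1.12 + 2×0.631×1.123 = 2.537 m.
Hydraulic radius R = A/P = 0.9098/2.537 = 0.3587 m.
V = (1/n) R^(2/3) √S = (1/0.017) × 0.3587^(2/3) × √0.0013 = 1.071 m/s. Hydraulic depth D_h = A/T = 0.9098/1.764 = 0.5159 m.
Froude number Fr = V/√(g·D_h) = 1.071/√(9.81×0.5159) = 0.476, which is less than 1, so the flow is subcritical.

subcritical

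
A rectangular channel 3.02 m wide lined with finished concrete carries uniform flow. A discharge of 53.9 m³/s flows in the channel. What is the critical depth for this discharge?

y_c = 3.19 m

For a rectangular channel, critical depth y_c = (q²/g)^(1/3) where q = Q/b = 53.9/3.02 = 17.85 m²/s.
So y_c = (17.85²/9.81)^(1/3) = 3.19 m.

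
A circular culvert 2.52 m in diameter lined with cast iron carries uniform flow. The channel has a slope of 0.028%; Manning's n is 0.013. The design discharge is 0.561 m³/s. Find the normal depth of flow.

y_n = 0.587 m

Manning's equation rearranged: A R^(2/3) = nQ / (1·√S) = 0.013 × 0.561 / (√0.00028) = 0.4358.
At y = 0.524 m: A R^(2/3) = 0.3473 — short.
At y = 0.587 m: A R^(2/3) = 0.4362 — close enough.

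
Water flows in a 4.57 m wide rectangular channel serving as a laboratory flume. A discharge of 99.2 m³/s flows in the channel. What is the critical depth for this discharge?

For a rectangular channel, critical depth y_c = (q²/g)^(1/3) where q = Q/b = 99.2/4.57 = 21.71 m²/s.
So y_c = (21.71²/9.81)^(1/3) = 3.64 m.

y_c = 3.64 m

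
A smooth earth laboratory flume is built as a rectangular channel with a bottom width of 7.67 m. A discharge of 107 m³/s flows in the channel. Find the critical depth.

y_c = 2.71 m

For a rectangular channel, critical depth y_c = (q²/g)^(1/3) where q = Q/b = 107/7.67 = 13.95 m²/s.
So y_c = (13.95²/9.81)^(1/3) = 2.71 m.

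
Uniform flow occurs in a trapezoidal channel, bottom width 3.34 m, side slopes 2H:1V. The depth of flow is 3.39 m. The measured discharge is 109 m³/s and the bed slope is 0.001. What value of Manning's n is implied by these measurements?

With bottom width b = 3.34 m and side slope z = 2: A = (b + zy)y = (3.34 + 2×3.39)×3.39 = 34.31 m²; P = b + 2y√(1+z²) = 3.34 + 2×3.39×2.236 = 18.5 m.
Hydraulic radius R = A/P = 34.31/18.5 = 1.854 m.
Rearranging Manning's equation: n = (1/Q) A R^(2/3) S^(1/2) = (1/109) × 34.31 × 1.854^(2/3) × √0.001 = 0.015.

n = 0.015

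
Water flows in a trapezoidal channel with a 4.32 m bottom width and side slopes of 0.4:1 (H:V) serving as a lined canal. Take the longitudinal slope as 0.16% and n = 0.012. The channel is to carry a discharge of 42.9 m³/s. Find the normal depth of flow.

y_n = 2.15 m

Manning's equation rearranged: A R^(2/3) = nQ / (1·√S) = 0.012 × 42.9 / (√0.0016) = 12.87.
Trying y = 2.55 m: A R^(2/3) = 16.94 — over.
Trying y = 1.87 m: A R^(2/3) = 10.31 — short.
Trying y = 2.15 m: A R^(2/3) = 12.88 — close enough.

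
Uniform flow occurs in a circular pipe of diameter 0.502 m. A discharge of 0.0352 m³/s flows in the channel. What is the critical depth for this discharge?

At critical depth, Q² T / (g A³) = 1, i.e. A³/T = Q²/g = 0.0352²/9.81 = 0.0001263.
Trying y = 0.103 m: A³/T = 0.00006159 — low.
Trying y = 0.145 m: A³/T = 0.0002337 — high.
Trying y = 0.124 m: A³/T = 0.0001272 — ≈ 0.0001263.

y_c = 0.124 m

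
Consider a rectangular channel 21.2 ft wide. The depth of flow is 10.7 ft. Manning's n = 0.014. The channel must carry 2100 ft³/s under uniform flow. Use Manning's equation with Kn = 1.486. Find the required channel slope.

S = 0.000818

Flow area A = b·y = 21.2 × 10.7 = 226.8 ft². Wetted perimeter P = b + 2y = 21.2 + 2×10.7 = 42.6 ft.
Hydraulic radius R = A/P = 226.8/42.6 = 5.325 ft.
From Manning's equation, S = [nQ / (1.486 A R^(2/3))]² = [0.014 × 2100 / (1.486 × 226.8 × 5.325^(2/3))]² = 0.000818.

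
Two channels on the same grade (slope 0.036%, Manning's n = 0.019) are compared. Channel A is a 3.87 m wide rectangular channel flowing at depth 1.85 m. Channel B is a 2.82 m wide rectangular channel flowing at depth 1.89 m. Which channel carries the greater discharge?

channel A

Channel A: Flow area A = b·y = 3.87 × 1.85 = 7.16 m². Wetted perimeter P = b + 2y = 3.87 + 2×1.85 = 7.57 m. Hydraulic radius R = A/P = 7.16/7.57 = 0.9458 m. Q_A = (1/0.019)·7.16·0.9458^(2/3)·√0.00036 = 6.889 m³/s.
Channel B: Flow area A = b·y = 2.82 × 1.89 = 5.33 m². Wetted perimeter P = b + 2y = 2.82 + 2×1.89 = 6.6 m. Hydraulic radius R = A/P = 5.33/6.6 = 0.8075 m. Q_B = (1/0.019)·5.33·0.8075^(2/3)·√0.00036 = 4.616 m³/s.
Q_A = 6.889 m³/s vs Q_B = 4.616 m³/s, so channel A carries more.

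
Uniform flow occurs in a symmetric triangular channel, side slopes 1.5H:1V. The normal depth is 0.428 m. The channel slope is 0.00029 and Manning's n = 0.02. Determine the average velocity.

For a triangular section with side slope z = 1.5: A = zy² = 1.5×0.428² = 0.2748 m²; P = 2y√(1+z²) = 2×0.428×1.803 = 1.543 m.
Hydraulic radius R = A/P = 0.2748/1.543 = 0.1781 m.
From Manning's equation, V = (1/n) R^(2/3) S^(1/2) = (1/0.02) × 0.1781^(2/3) × 0.00029^(1/2) = 0.269 m/s.

V = 0.269 m/s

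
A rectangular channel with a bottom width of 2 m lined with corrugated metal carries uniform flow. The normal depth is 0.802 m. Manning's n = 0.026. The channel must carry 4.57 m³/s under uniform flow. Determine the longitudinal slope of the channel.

S = 0.0161

Flow area A = b·y = 2 × 0.802 = 1.604 m². Wetted perimeter P = b + 2y = 2 + 2×0.802 = 3.604 m.
Hydraulic radius R = A/P = 1.604/3.604 = 0.4451 m.
From Manning's equation, S = [nQ / (1 A R^(2/3))]² = [0.026 × 4.57 / (1 × 1.604 × 0.4451^(2/3))]² = 0.0161.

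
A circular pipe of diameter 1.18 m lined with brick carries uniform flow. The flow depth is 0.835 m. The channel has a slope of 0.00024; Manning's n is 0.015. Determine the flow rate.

For a circular section of diameter D = 1.18 m at depth y = 0.835 m, the central angle is θ = 2 arccos(1 − 2y/D) = 3.998 rad. Then A = (D²/8)(θ − sin θ) = 0.8274 m² and P = Dθ/2 = 2.359 m.
Hydraulic radius R = A/P = 0.8274/2.359 = 0.3507 m.
Manning's equation: Q = (1/n) A R^(2/3) S^(1/2) = (1/0.015) × 0.8274 × 0.3507^(2/3) × 0.00024^(1/2) = 0.425 m³/s.

Q = 0.425 m³/s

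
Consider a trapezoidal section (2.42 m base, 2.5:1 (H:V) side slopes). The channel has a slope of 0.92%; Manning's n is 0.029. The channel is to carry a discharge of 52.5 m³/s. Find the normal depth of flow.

Manning's equation rearranged: A R^(2/3) = nQ / (1·√S) = 0.029 × 52.5 / (√0.0092) = 15.87.
Try y = 2.28 m: A R^(2/3) = 21.59 — over.
Try y = 1.77 m: A R^(2/3) = 12.23 — short.
Try y = 1.99 m: A R^(2/3) = 15.87 — matches.

y_n = 1.99 m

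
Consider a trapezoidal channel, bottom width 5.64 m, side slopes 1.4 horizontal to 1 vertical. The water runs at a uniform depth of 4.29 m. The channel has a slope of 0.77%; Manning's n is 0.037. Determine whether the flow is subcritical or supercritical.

subcritical

With bottom width b = 5.64 m and side slope z = 1.4: A = (b + zy)y = (5.64 + 1.4×4.29)×4.29 = 49.96 m²; P = b + 2y√(1+z²) = 5.64 + 2×4.29×1.72 = 20.4 m.
Hydraulic radius R = A/P = 49.96/20.4 = 2.449 m.
V = (1/n) R^(2/3) √S = (1/0.037) × 2.449^(2/3) × √0.0077 = 4.309 m/s. Hydraulic depth D_h = A/T = 49.96/17.65 = 2.83 m.
Froude number Fr = V/√(g·D_h) = 4.309/√(9.81×2.83) = 0.818, which is less than 1, so the flow is subcritical.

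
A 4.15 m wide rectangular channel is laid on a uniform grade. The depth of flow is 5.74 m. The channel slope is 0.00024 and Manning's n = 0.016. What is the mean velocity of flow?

Flow area A = b·y = 4.15 × 5.74 = 23.82 m². Wetted perimeter P = b + 2y = 4.15 + 2×5.74 = 15.63 m.
Hydraulic radius R = A/P = 23.82/15.63 = 1.524 m.
From Manning's equation, V = (1/n) R^(2/3) S^(1/2) = (1/0.016) × 1.524^(2/3) × 0.00024^(1/2) = 1.28 m/s.

V = 1.28 m/s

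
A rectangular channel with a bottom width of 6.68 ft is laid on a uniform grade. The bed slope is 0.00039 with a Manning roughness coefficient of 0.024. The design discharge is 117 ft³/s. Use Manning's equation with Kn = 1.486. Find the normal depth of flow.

y_n = 8.07 ft

Manning's equation rearranged: A R^(2/3) = nQ / (1.486·√S) = 0.024 × 117 / (1.486 × √0.00039) = 95.69.
Try y = 6.42 ft: A R^(2/3) = 72.48 — too small.
Try y = 8.07 ft: A R^(2/3) = 95.62 — ≈ 95.69.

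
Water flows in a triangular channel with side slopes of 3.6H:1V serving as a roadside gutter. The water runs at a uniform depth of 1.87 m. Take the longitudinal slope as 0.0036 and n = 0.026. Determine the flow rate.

Q = 27.1 m³/s

For a triangular section with side slope z = 3.6: A = zy² = 3.6×1.87² = 12.59 m²; P = 2y√(1+z²) = 2×1.87×3.736 = 13.97 m.
Hydraulic radius R = A/P = 12.59/13.97 = 0.9009 m.
Manning's equation: Q = (1/n) A R^(2/3) S^(1/2) = (1/0.026) × 12.59 × 0.9009^(2/3) × 0.0036^(1/2) = 27.1 m³/s.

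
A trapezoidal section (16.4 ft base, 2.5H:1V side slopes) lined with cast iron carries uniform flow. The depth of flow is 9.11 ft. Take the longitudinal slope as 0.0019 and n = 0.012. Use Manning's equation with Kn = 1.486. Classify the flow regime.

supercritical

With bottom width b = 16.4 ft and side slope z = 2.5: A = (b + zy)y = (16.4 + 2.5×9.11)×9.11 = 356.9 ft²; P = b + 2y√(1+z²) = 16.4 + 2×9.11×2.693 = 65.46 ft.
Hydraulic radius R = A/P = 356.9/65.46 = 5.452 ft.
V = (1.486/n) R^(2/3) √S = (1.486/0.012) × 5.452^(2/3) × √0.0019 = 16.72 ft/s. Hydraulic depth D_h = A/T = 356.9/61.95 = 5.761 ft.
Froude number Fr = V/√(g·D_h) = 16.72/√(32.2×5.761) = 1.23, which is greater than 1, so the flow is supercritical.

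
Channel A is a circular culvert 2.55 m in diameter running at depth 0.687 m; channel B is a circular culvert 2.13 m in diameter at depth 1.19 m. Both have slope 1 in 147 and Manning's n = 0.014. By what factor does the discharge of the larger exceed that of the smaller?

Channel A: For a circular section of diameter D = 2.55 m at depth y = 0.687 m, the central angle is θ = 2 arccos(1 − 2y/D) = 2.183 rad. Then A = (D²/8)(θ − sin θ) = 1.109 m² and P = Dθ/2 = 2.783 m. Hydraulic radius R = A/P = 1.109/2.783 = 0.3985 m. Q_A = (1/0.014)·1.109·0.3985^(2/3)·√0.006803 = 3.538 m³/s.
Channel B: For a circular section of diameter D = 2.13 m at depth y = 1.19 m, the central angle is θ = 2 arccos(1 − 2y/D) = 3.377 rad. Then A = (D²/8)(θ − sin θ) = 2.047 m² and P = Dθ/2 = 3.596 m. Hydraulic radius R = A/P = 2.047/3.596 = 0.5693 m. Q_B = (1/0.014)·2.047·0.5693^(2/3)·√0.006803 = 8.284 m³/s.
The larger discharge is 8.284 m³/s and the smaller is 3.538 m³/s; the ratio is 2.34.

2.34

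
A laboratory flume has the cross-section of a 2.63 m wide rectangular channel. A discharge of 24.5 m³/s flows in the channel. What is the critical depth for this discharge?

For a rectangular channel, critical depth y_c = (q²/g)^(1/3) where q = Q/b = 24.5/2.63 = 9.316 m²/s.
So y_c = (9.316²/9.81)^(1/3) = 2.07 m.

y_c = 2.07 m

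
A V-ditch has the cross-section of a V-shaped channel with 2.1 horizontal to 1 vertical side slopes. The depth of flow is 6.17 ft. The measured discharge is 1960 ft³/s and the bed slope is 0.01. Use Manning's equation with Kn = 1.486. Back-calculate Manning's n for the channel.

For a triangular section with side slope z = 2.1: A = zy² = 2.1×6.17² = 79.94 ft²; P = 2y√(1+z²) = 2×6.17×2.326 = 28.7 ft.
Hydraulic radius R = A/P = 79.94/28.7 = 2.785 ft.
Rearranging Manning's equation: n = (1.486/Q) A R^(2/3) S^(1/2) = (1.486/1960) × 79.94 × 2.785^(2/3) × √0.01 = 0.012.

n = 0.012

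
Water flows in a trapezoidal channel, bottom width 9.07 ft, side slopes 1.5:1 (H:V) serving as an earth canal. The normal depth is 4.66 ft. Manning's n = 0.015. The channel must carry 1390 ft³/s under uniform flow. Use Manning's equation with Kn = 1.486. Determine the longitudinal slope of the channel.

S = 0.00853

With bottom width b = 9.07 ft and side slope z = 1.5: A = (b + zy)y = (9.07 + 1.5×4.66)×4.66 = 74.84 ft²; P = b + 2y√(1+z²) = 9.07 + 2×4.66×1.803 = 25.87 ft.
Hydraulic radius R = A/P = 74.84/25.87 = 2.893 ft.
From Manning's equation, S = [nQ / (1.486 A R^(2/3))]² = [0.015 × 1390 / (1.486 × 74.84 × 2.893^(2/3))]² = 0.00853.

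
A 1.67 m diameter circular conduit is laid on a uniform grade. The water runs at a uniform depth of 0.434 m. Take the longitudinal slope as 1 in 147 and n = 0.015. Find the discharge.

Q = 0.995 m³/s

For a circular section of diameter D = 1.67 m at depth y = 0.434 m, the central angle is θ = 2 arccos(1 − 2y/D) = 2.14 rad. Then A = (D²/8)(θ − sin θ) = 0.4522 m² and P = Dθ/2 = 1.787 m.
Hydraulic radius R = A/P = 0.4522/1.787 = 0.2531 m.
Manning's equation: Q = (1/n) A R^(2/3) S^(1/2) = (1/0.015) × 0.4522 × 0.2531^(2/3) × 0.006803^(1/2) = 0.995 m³/s.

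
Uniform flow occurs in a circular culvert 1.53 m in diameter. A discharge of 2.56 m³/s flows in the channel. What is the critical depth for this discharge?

At critical depth, Q² T / (g A³) = 1, i.e. A³/T = Q²/g = 2.56²/9.81 = 0.6681.
Try y = 0.718 m: A³/T = 0.3985 — too small.
Try y = 0.822 m: A³/T = 0.6681 — close enough.

y_c = 0.822 m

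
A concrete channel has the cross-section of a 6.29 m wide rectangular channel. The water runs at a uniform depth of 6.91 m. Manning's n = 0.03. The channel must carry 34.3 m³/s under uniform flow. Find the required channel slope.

S = 0.000201

Flow area A = b·y = 6.29 × 6.91 = 43.46 m². Wetted perimeter P = b + 2y = 6.29 + 2×6.91 = 20.11 m.
Hydraulic radius R = A/P = 43.46/20.11 = 2.161 m.
From Manning's equation, S = [nQ / (1 A R^(2/3))]² = [0.03 × 34.3 / (1 × 43.46 × 2.161^(2/3))]² = 0.000201.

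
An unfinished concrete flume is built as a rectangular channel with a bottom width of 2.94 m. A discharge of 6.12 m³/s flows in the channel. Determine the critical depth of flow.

y_c = 0.762 m

For a rectangular channel, critical depth y_c = (q²/g)^(1/3) where q = Q/b = 6.12/2.94 = 2.082 m²/s.
So y_c = (2.082²/9.81)^(1/3) = 0.762 m.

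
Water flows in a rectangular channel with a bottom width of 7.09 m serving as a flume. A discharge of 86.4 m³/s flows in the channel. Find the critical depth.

For a rectangular channel, critical depth y_c = (q²/g)^(1/3) where q = Q/b = 86.4/7.09 = 12.19 m²/s.
So y_c = (12.19²/9.81)^(1/3) = 2.47 m.

y_c = 2.47 m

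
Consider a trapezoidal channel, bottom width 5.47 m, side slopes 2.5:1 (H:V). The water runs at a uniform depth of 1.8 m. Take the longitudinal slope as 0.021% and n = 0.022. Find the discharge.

Q = 13.2 m³/s

With bottom width b = 5.47 m and side slope z = 2.5: A = (b + zy)y = (5.47 + 2.5×1.8)×1.8 = 17.95 m²; P = b + 2y√(1+z²) = 5.47 + 2×1.8×2.693 = 15.16 m.
Hydraulic radius R = A/P = 17.95/15.16 = 1.184 m.
Manning's equation: Q = (1/n) A R^(2/3) S^(1/2) = (1/0.022) × 17.95 × 1.184^(2/3) × 0.00021^(1/2) = 13.2 m³/s.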